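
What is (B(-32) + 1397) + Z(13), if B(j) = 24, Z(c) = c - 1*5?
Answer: 1429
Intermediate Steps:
Z(c) = -5 + c (Z(c) = c - 5 = -5 + c)
(B(-32) + 1397) + Z(13) = (24 + 1397) + (-5 + 13) = 1421 + 8 = 1429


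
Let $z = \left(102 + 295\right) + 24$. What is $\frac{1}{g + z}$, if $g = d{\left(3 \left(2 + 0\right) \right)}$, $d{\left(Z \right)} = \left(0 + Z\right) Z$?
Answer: $\frac{1}{457} \approx 0.0021882$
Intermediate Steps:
$d{\left(Z \right)} = Z^{2}$ ($d{\left(Z \right)} = Z Z = Z^{2}$)
$g = 36$ ($g = \left(3 \left(2 + 0\right)\right)^{2} = \left(3 \cdot 2\right)^{2} = 6^{2} = 36$)
$z = 421$ ($z = 397 + 24 = 421$)
$\frac{1}{g + z} = \frac{1}{36 + 421} = \frac{1}{457}$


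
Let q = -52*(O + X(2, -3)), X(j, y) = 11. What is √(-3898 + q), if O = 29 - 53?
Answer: 3*I*√358 ≈ 56.763*I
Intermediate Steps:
O = -24
q = 676 (q = -52*(-24 + 11) = -52*(-13) = 676)
√(-3898 + q) = √(-3898 + 676) = √(-3222) = 3*I*√358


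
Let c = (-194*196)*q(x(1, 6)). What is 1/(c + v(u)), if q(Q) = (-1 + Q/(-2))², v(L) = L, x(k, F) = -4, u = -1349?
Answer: -1/39373 ≈ -2.5398e-5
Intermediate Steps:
q(Q) = (-1 - Q/2)² (q(Q) = (-1 + Q*(-½))² = (-1 - Q/2)²)
c = -38024 (c = (-194*196)*((2 - 4)²/4) = -9506*(-2)² = -9506*4 = -38024*1 = -38024)
1/(c + v(u)) = 1/(-38024 - 1349) = 1/(-39373) = -1/39373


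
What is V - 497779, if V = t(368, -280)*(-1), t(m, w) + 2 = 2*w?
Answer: -497217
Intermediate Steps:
t(m, w) = -2 + 2*w
V = 562 (V = (-2 + 2*(-280))*(-1) = (-2 - 560)*(-1) = -562*(-1) = 562)
V - 497779 = 562 - 497779 = -497217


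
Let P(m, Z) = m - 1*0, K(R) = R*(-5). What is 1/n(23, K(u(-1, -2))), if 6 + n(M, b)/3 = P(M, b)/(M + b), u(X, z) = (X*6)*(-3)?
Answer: -67/1275 ≈ -0.052549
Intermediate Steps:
u(X, z) = -18*X (u(X, z) = (6*X)*(-3) = -18*X)
K(R) = -5*R
P(m, Z) = m (P(m, Z) = m + 0 = m)
n(M, b) = -18 + 3*M/(M + b) (n(M, b) = -18 + 3*(M/(M + b)) = -18 + 3*M/(M + b))
1/n(23, K(u(-1, -2))) = 1/(3*(-(-30)*(-18*(-1)) - 5*23)/(23 - (-90)*(-1))) = 1/(3*(-(-30)*18 - 115)/(23 - 5*18)) = 1/(3*(-6*(-90) - 115)/(23 - 90)) = 1/(3*(540 - 115)/(-67)) = 1/(3*(-1/67)*425) = 1/(-1275/67) = -67/1275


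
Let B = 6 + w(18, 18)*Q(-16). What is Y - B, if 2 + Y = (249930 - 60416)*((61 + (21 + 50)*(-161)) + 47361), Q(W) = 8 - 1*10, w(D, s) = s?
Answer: 6820798402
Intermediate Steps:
Q(W) = -2 (Q(W) = 8 - 10 = -2)
B = -30 (B = 6 + 18*(-2) = 6 - 36 = -30)
Y = 6820798372 (Y = -2 + (249930 - 60416)*((61 + (21 + 50)*(-161)) + 47361) = -2 + 189514*((61 + 71*(-161)) + 47361) = -2 + 189514*((61 - 11431) + 47361) = -2 + 189514*(-11370 + 47361) = -2 + 189514*35991 = -2 + 6820798374 = 6820798372)
Y - B = 6820798372 - 1*(-30) = 6820798372 + 30 = 6820798402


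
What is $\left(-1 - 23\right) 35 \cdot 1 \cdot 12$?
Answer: $-10080$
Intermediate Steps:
$\left(-1 - 23\right) 35 \cdot 1 \cdot 12 = \left(-1 - 23\right) 35 \cdot 12 = \left(-24\right) 35 \cdot 12 = \left(-840\right) 12 = -10080$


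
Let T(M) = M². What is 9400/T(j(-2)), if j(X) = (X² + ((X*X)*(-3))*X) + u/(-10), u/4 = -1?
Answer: 58750/5041 ≈ 11.654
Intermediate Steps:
u = -4 (u = 4*(-1) = -4)
j(X) = ⅖ + X² - 3*X³ (j(X) = (X² + ((X*X)*(-3))*X) - 4/(-10) = (X² + (X²*(-3))*X) - 4*(-⅒) = (X² + (-3*X²)*X) + ⅖ = (X² - 3*X³) + ⅖ = ⅖ + X² - 3*X³)
9400/T(j(-2)) = 9400/((⅖ + (-2)² - 3*(-2)³)²) = 9400/((⅖ + 4 - 3*(-8))²) = 9400/((⅖ + 4 + 24)²) = 9400/((142/5)²) = 9400/(20164/25) = 9400*(25/20164) = 58750/5041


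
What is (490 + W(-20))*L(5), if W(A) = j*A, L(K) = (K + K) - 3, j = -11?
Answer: 4970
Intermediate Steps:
L(K) = -3 + 2*K (L(K) = 2*K - 3 = -3 + 2*K)
W(A) = -11*A
(490 + W(-20))*L(5) = (490 - 11*(-20))*(-3 + 2*5) = (490 + 220)*(-3 + 10) = 710*7 = 4970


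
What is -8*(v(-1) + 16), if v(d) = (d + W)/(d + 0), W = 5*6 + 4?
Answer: 136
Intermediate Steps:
W = 34 (W = 30 + 4 = 34)
v(d) = (34 + d)/d (v(d) = (d + 34)/(d + 0) = (34 + d)/d)
-8*(v(-1) + 16) = -8*((34 - 1)/(-1) + 16) = -8*(-1*33 + 16) = -8*(-33 + 16) = -8*(-17) = 136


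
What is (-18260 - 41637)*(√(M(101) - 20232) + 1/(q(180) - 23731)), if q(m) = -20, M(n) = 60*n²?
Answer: 59897/23751 - 119794*√147957 ≈ -4.6079e+7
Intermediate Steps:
(-18260 - 41637)*(√(M(101) - 20232) + 1/(q(180) - 23731)) = (-18260 - 41637)*(√(60*101² - 20232) + 1/(-20 - 23731)) = -59897*(√(60*10201 - 20232) + 1/(-23751)) = -59897*(√(612060 - 20232) - 1/23751) = -59897*(√591828 - 1/23751) = -59897*(2*√147957 - 1/23751) = -59897*(-1/23751 + 2*√147957) = 59897/23751 - 119794*√147957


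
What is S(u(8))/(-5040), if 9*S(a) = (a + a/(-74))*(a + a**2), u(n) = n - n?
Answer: 0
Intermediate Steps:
u(n) = 0
S(a) = 73*a*(a + a**2)/666 (S(a) = ((a + a/(-74))*(a + a**2))/9 = ((a + a*(-1/74))*(a + a**2))/9 = ((a - a/74)*(a + a**2))/9 = ((73*a/74)*(a + a**2))/9 = (73*a*(a + a**2)/74)/9 = 73*a*(a + a**2)/666)
S(u(8))/(-5040) = ((73/666)*0**2*(1 + 0))/(-5040) = ((73/666)*0*1)*(-1/5040) = 0*(-1/5040) = 0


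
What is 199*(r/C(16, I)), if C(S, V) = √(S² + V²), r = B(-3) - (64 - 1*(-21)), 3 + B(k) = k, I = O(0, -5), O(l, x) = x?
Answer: -18109*√281/281 ≈ -1080.3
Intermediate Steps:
I = -5
B(k) = -3 + k
r = -91 (r = (-3 - 3) - (64 - 1*(-21)) = -6 - (64 + 21) = -6 - 1*85 = -6 - 85 = -91)
199*(r/C(16, I)) = 199*(-91/√(16² + (-5)²)) = 199*(-91/√(256 + 25)) = 199*(-91*√281/281) = -18109*√281/281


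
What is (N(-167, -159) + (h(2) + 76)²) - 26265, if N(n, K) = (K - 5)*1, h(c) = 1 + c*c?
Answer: -19868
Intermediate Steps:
h(c) = 1 + c²
N(n, K) = -5 + K (N(n, K) = (-5 + K)*1 = -5 + K)
(N(-167, -159) + (h(2) + 76)²) - 26265 = ((-5 - 159) + ((1 + 2²) + 76)²) - 26265 = (-164 + ((1 + 4) + 76)²) - 26265 = (-164 + (5 + 76)²) - 26265 = (-164 + 81²) - 26265 = (-164 + 6561) - 26265 = 6397 - 26265 = -19868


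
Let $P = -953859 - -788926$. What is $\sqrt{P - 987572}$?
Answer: $i \sqrt{1152505} \approx 1073.5 i$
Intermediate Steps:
$P = -164933$ ($P = -953859 + 788926 = -164933$)
$\sqrt{P - 987572} = \sqrt{-164933 - 987572} = \sqrt{-1152505} = i \sqrt{1152505}$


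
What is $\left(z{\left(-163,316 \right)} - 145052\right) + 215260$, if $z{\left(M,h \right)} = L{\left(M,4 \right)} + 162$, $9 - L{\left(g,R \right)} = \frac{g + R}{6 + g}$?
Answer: $\frac{11049344}{157} \approx 70378.0$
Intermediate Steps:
$L{\left(g,R \right)} = 9 - \frac{R + g}{6 + g}$ ($L{\left(g,R \right)} = 9 - \frac{g + R}{6 + g} = 9 - \frac{R + g}{6 + g}$)
$z{\left(M,h \right)} = 162 + \frac{50 + 8 M}{6 + M}$ ($z{\left(M,h \right)} = \frac{54 - 4 + 8 M}{6 + M} + 162 = \frac{50 + 8 M}{6 + M} + 162 = 162 + \frac{50 + 8 M}{6 + M}$)
$\left(z{\left(-163,316 \right)} - 145052\right) + 215260 = \left(\frac{2 \left(511 + 85 \left(-163\right)\right)}{6 - 163} - 145052\right) + 215260 = \left(\frac{2 \left(511 - 13855\right)}{-157} - 145052\right) + 215260 = \left(2 \left(- \frac{1}{157}\right) \left(-13344\right) - 145052\right) + 215260 = \left(\frac{26688}{157} - 145052\right) + 215260 = - \frac{22746476}{157} + 215260 = \frac{11049344}{157}$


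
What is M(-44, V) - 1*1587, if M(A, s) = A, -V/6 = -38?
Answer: -1631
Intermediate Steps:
V = 228 (V = -6*(-38) = 228)
M(-44, V) - 1*1587 = -44 - 1*1587 = -44 - 1587 = -1631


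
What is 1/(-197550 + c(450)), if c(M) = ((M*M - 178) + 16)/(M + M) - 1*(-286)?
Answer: -50/9851959 ≈ -5.0751e-6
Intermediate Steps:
c(M) = 286 + (-162 + M²)/(2*M) (c(M) = ((M² - 178) + 16)/((2*M)) + 286 = ((-178 + M²) + 16)*(1/(2*M)) + 286 = (-162 + M²)*(1/(2*M)) + 286 = (-162 + M²)/(2*M) + 286 = 286 + (-162 + M²)/(2*M))
1/(-197550 + c(450)) = 1/(-197550 + (286 + (½)*450 - 81/450)) = 1/(-197550 + (286 + 225 - 81*1/450)) = 1/(-197550 + (286 + 225 - 9/50)) = 1/(-197550 + 25541/50) = 1/(-9851959/50) = -50/9851959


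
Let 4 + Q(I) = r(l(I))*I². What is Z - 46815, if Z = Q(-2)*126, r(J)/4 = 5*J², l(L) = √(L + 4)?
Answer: -27159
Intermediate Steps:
l(L) = √(4 + L)
r(J) = 20*J² (r(J) = 4*(5*J²) = 20*J²)
Q(I) = -4 + I²*(80 + 20*I) (Q(I) = -4 + (20*(√(4 + I))²)*I² = -4 + (20*(4 + I))*I² = -4 + (80 + 20*I)*I² = -4 + I²*(80 + 20*I))
Z = 19656 (Z = (-4 + 20*(-2)²*(4 - 2))*126 = (-4 + 20*4*2)*126 = (-4 + 160)*126 = 156*126 = 19656)
Z - 46815 = 19656 - 46815 = -27159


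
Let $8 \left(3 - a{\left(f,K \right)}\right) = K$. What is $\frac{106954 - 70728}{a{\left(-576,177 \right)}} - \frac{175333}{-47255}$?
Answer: $- \frac{13668051091}{7230015} \approx -1890.5$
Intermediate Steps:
$a{\left(f,K \right)} = 3 - \frac{K}{8}$
$\frac{106954 - 70728}{a{\left(-576,177 \right)}} - \frac{175333}{-47255} = \frac{106954 - 70728}{3 - \frac{177}{8}} - \frac{175333}{-47255} = \frac{106954 - 70728}{3 - \frac{177}{8}} - - \frac{175333}{47255} = \frac{36226}{- \frac{153}{8}} + \frac{175333}{47255} = 36226 \left(- \frac{8}{153}\right) + \frac{175333}{47255} = - \frac{289808}{153} + \frac{175333}{47255} = - \frac{13668051091}{7230015}$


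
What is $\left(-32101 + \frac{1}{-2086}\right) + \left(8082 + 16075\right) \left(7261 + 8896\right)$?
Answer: $\frac{814108535127}{2086} \approx 3.9027 \cdot 10^{8}$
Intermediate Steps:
$\left(-32101 + \frac{1}{-2086}\right) + \left(8082 + 16075\right) \left(7261 + 8896\right) = \left(-32101 - \frac{1}{2086}\right) + 24157 \cdot 16157 = - \frac{66962687}{2086} + 390304649 = \frac{814108535127}{2086}$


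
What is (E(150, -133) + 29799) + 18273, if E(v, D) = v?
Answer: 48222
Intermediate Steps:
(E(150, -133) + 29799) + 18273 = (150 + 29799) + 18273 = 29949 + 18273 = 48222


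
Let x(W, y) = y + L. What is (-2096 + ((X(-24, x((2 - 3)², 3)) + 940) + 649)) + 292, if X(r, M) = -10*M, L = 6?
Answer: -305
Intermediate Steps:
x(W, y) = 6 + y (x(W, y) = y + 6 = 6 + y)
(-2096 + ((X(-24, x((2 - 3)², 3)) + 940) + 649)) + 292 = (-2096 + ((-10*(6 + 3) + 940) + 649)) + 292 = (-2096 + ((-10*9 + 940) + 649)) + 292 = (-2096 + ((-90 + 940) + 649)) + 292 = (-2096 + (850 + 649)) + 292 = (-2096 + 1499) + 292 = -597 + 292 = -305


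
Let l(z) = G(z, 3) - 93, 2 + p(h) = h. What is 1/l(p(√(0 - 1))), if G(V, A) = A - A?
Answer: -1/93 ≈ -0.010753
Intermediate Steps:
G(V, A) = 0
p(h) = -2 + h
l(z) = -93 (l(z) = 0 - 93 = -93)
1/l(p(√(0 - 1))) = 1/(-93) = -1/93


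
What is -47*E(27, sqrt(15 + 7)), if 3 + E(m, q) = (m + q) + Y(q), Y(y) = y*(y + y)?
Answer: -3196 - 47*sqrt(22) ≈ -3416.4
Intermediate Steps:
Y(y) = 2*y**2 (Y(y) = y*(2*y) = 2*y**2)
E(m, q) = -3 + m + q + 2*q**2 (E(m, q) = -3 + ((m + q) + 2*q**2) = -3 + (m + q + 2*q**2) = -3 + m + q + 2*q**2)
-47*E(27, sqrt(15 + 7)) = -47*(-3 + 27 + sqrt(15 + 7) + 2*(sqrt(15 + 7))**2) = -47*(-3 + 27 + sqrt(22) + 2*(sqrt(22))**2) = -47*(-3 + 27 + sqrt(22) + 2*22) = -47*(-3 + 27 + sqrt(22) + 44) = -47*(68 + sqrt(22)) = -3196 - 47*sqrt(22)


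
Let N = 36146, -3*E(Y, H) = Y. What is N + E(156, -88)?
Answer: 36094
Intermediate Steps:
E(Y, H) = -Y/3
N + E(156, -88) = 36146 - 1/3*156 = 36146 - 52 = 36094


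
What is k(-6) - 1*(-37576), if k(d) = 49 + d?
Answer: 37619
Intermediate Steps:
k(-6) - 1*(-37576) = (49 - 6) - 1*(-37576) = 43 + 37576 = 37619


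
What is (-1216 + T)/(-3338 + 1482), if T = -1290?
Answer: 1253/928 ≈ 1.3502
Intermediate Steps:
(-1216 + T)/(-3338 + 1482) = (-1216 - 1290)/(-3338 + 1482) = -2506/(-1856) = -2506*(-1/1856) = 1253/928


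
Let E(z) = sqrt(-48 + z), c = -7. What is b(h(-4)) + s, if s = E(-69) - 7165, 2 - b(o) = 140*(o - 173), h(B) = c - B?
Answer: 17477 + 3*I*sqrt(13) ≈ 17477.0 + 10.817*I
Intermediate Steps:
h(B) = -7 - B
b(o) = 24222 - 140*o (b(o) = 2 - 140*(o - 173) = 2 - 140*(-173 + o) = 2 - (-24220 + 140*o) = 2 + (24220 - 140*o) = 24222 - 140*o)
s = -7165 + 3*I*sqrt(13) (s = sqrt(-48 - 69) - 7165 = sqrt(-117) - 7165 = 3*I*sqrt(13) - 7165 = -7165 + 3*I*sqrt(13) ≈ -7165.0 + 10.817*I)
b(h(-4)) + s = (24222 - 140*(-7 - 1*(-4))) + (-7165 + 3*I*sqrt(13)) = (24222 - 140*(-7 + 4)) + (-7165 + 3*I*sqrt(13)) = (24222 - 140*(-3)) + (-7165 + 3*I*sqrt(13)) = (24222 + 420) + (-7165 + 3*I*sqrt(13)) = 24642 + (-7165 + 3*I*sqrt(13)) = 17477 + 3*I*sqrt(13)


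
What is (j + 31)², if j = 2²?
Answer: 1225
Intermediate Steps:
j = 4
(j + 31)² = (4 + 31)² = 35² = 1225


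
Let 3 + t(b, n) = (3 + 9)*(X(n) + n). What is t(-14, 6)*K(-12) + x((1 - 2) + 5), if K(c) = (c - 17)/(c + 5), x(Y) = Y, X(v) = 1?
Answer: 2377/7 ≈ 339.57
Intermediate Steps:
t(b, n) = 9 + 12*n (t(b, n) = -3 + (3 + 9)*(1 + n) = -3 + 12*(1 + n) = -3 + (12 + 12*n) = 9 + 12*n)
K(c) = (-17 + c)/(5 + c)
t(-14, 6)*K(-12) + x((1 - 2) + 5) = (9 + 12*6)*((-17 - 12)/(5 - 12)) + ((1 - 2) + 5) = (9 + 72)*(-29/(-7)) + (-1 + 5) = 81*(-⅐*(-29)) + 4 = 81*(29/7) + 4 = 2349/7 + 4 = 2377/7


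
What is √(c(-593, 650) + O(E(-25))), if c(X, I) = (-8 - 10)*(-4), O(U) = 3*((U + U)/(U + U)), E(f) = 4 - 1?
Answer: 5*√3 ≈ 8.6602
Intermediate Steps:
E(f) = 3
O(U) = 3 (O(U) = 3*((2*U)/((2*U))) = 3*((2*U)*(1/(2*U))) = 3*1 = 3)
c(X, I) = 72 (c(X, I) = -18*(-4) = 72)
√(c(-593, 650) + O(E(-25))) = √(72 + 3) = √75 = 5*√3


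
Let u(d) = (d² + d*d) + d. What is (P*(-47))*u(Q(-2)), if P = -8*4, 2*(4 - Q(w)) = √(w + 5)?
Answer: 56400 - 12784*√3 ≈ 34257.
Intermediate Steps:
Q(w) = 4 - √(5 + w)/2 (Q(w) = 4 - √(w + 5)/2 = 4 - √(5 + w)/2)
P = -32
u(d) = d + 2*d² (u(d) = (d² + d²) + d = 2*d² + d = d + 2*d²)
(P*(-47))*u(Q(-2)) = (-32*(-47))*((4 - √(5 - 2)/2)*(1 + 2*(4 - √(5 - 2)/2))) = 1504*((4 - √3/2)*(1 + 2*(4 - √3/2))) = 1504*((4 - √3/2)*(1 + (8 - √3))) = 1504*((4 - √3/2)*(9 - √3)) = 1504*(4 - √3/2)*(9 - √3)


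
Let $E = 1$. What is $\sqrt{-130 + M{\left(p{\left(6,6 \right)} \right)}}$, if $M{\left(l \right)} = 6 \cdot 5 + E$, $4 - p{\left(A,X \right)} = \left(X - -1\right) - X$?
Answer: $3 i \sqrt{11} \approx 9.9499 i$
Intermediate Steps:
$p{\left(A,X \right)} = 3$ ($p{\left(A,X \right)} = 4 - \left(\left(X - -1\right) - X\right) = 4 - \left(\left(X + 1\right) - X\right) = 4 - \left(\left(1 + X\right) - X\right) = 4 - 1 = 3$)
$M{\left(l \right)} = 31$ ($M{\left(l \right)} = 6 \cdot 5 + 1 = 30 + 1 = 31$)
$\sqrt{-130 + M{\left(p{\left(6,6 \right)} \right)}} = \sqrt{-130 + 31} = \sqrt{-99} = 3 i \sqrt{11}$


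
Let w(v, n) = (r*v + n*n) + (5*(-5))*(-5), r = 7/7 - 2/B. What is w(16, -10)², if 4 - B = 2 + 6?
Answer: 62001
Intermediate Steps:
B = -4 (B = 4 - (2 + 6) = 4 - 1*8 = 4 - 8 = -4)
r = 3/2 (r = 7/7 - 2/(-4) = 7*(⅐) - 2*(-¼) = 1 + ½ = 3/2 ≈ 1.5000)
w(v, n) = 125 + n² + 3*v/2 (w(v, n) = (3*v/2 + n*n) + (5*(-5))*(-5) = (3*v/2 + n²) - 25*(-5) = (n² + 3*v/2) + 125 = 125 + n² + 3*v/2)
w(16, -10)² = (125 + (-10)² + (3/2)*16)² = (125 + 100 + 24)² = 249² = 62001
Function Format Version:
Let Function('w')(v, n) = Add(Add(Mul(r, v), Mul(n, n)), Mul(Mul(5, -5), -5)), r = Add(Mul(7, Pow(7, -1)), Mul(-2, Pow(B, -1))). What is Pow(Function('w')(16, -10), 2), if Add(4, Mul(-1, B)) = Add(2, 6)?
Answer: 62001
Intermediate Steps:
B = -4 (B = Add(4, Mul(-1, Add(2, 6))) = Add(4, Mul(-1, 8)) = Add(4, -8) = -4)
r = Rational(3, 2) (r = Add(Mul(7, Pow(7, -1)), Mul(-2, Pow(-4, -1))) = Add(Mul(7, Rational(1, 7)), Mul(-2, Rational(-1, 4))) = Add(1, Rational(1, 2)) = Rational(3, 2) ≈ 1.5000)
Function('w')(v, n) = Add(125, Pow(n, 2), Mul(Rational(3, 2), v)) (Function('w')(v, n) = Add(Add(Mul(Rational(3, 2), v), Mul(n, n)), Mul(Mul(5, -5), -5)) = Add(Add(Mul(Rational(3, 2), v), Pow(n, 2)), Mul(-25, -5)) = Add(Add(Pow(n, 2), Mul(Rational(3, 2), v)), 125) = Add(125, Pow(n, 2), Mul(Rational(3, 2), v)))
Pow(Function('w')(16, -10), 2) = Pow(Add(125, Pow(-10, 2), Mul(Rational(3, 2), 16)), 2) = Pow(Add(125, 100, 24), 2) = Pow(249, 2) = 62001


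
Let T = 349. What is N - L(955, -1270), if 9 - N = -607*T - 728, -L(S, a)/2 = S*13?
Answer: 237410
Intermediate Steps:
L(S, a) = -26*S (L(S, a) = -2*S*13 = -26*S)
N = 212580 (N = 9 - (-607*349 - 728) = 9 - (-211843 - 728) = 9 - 1*(-212571) = 9 + 212571 = 212580)
N - L(955, -1270) = 212580 - (-26)*955 = 212580 - 1*(-24830) = 212580 + 24830 = 237410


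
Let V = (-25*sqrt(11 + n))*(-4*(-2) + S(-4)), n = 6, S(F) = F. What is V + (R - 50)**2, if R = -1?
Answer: 2601 - 100*sqrt(17) ≈ 2188.7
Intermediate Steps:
V = -100*sqrt(17) (V = (-25*sqrt(11 + 6))*(-4*(-2) - 4) = (-25*sqrt(17))*(8 - 4) = -25*sqrt(17)*4 = -100*sqrt(17) ≈ -412.31)
V + (R - 50)**2 = -100*sqrt(17) + (-1 - 50)**2 = -100*sqrt(17) + (-51)**2 = -100*sqrt(17) + 2601 = 2601 - 100*sqrt(17)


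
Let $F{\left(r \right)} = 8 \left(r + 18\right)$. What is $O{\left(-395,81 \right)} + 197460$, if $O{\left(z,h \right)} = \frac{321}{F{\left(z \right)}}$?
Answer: $\frac{595539039}{3016} \approx 1.9746 \cdot 10^{5}$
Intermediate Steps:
$F{\left(r \right)} = 144 + 8 r$ ($F{\left(r \right)} = 8 \left(18 + r\right) = 144 + 8 r$)
$O{\left(z,h \right)} = \frac{321}{144 + 8 z}$
$O{\left(-395,81 \right)} + 197460 = \frac{321}{8 \left(18 - 395\right)} + 197460 = \frac{321}{8 \left(-377\right)} + 197460 = \frac{321}{8} \left(- \frac{1}{377}\right) + 197460 = - \frac{321}{3016} + 197460 = \frac{595539039}{3016}$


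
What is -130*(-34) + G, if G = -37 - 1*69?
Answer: 4314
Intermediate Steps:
G = -106 (G = -37 - 69 = -106)
-130*(-34) + G = -130*(-34) - 106 = 4420 - 106 = 4314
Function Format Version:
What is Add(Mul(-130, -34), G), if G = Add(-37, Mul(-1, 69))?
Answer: 4314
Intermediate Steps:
G = -106 (G = Add(-37, -69) = -106)
Add(Mul(-130, -34), G) = Add(Mul(-130, -34), -106) = Add(4420, -106) = 4314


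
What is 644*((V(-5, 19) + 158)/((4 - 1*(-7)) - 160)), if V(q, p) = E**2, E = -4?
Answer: -112056/149 ≈ -752.05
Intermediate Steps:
V(q, p) = 16 (V(q, p) = (-4)**2 = 16)
644*((V(-5, 19) + 158)/((4 - 1*(-7)) - 160)) = 644*((16 + 158)/((4 - 1*(-7)) - 160)) = 644*(174/((4 + 7) - 160)) = 644*(174/(11 - 160)) = 644*(174/(-149)) = 644*(174*(-1/149)) = 644*(-174/149) = -112056/149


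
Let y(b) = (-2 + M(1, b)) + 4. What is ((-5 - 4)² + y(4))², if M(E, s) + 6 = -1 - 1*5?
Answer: 5041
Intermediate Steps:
M(E, s) = -12 (M(E, s) = -6 + (-1 - 1*5) = -6 + (-1 - 5) = -6 - 6 = -12)
y(b) = -10 (y(b) = (-2 - 12) + 4 = -14 + 4 = -10)
((-5 - 4)² + y(4))² = ((-5 - 4)² - 10)² = ((-9)² - 10)² = (81 - 10)² = 71² = 5041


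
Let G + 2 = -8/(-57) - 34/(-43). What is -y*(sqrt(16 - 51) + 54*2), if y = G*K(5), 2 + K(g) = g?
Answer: 282960/817 + 2620*I*sqrt(35)/817 ≈ 346.34 + 18.972*I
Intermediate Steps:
K(g) = -2 + g
G = -2620/2451 (G = -2 + (-8/(-57) - 34/(-43)) = -2 + (-8*(-1/57) - 34*(-1/43)) = -2 + (8/57 + 34/43) = -2 + 2282/2451 = -2620/2451 ≈ -1.0690)
y = -2620/817 (y = -2620*(-2 + 5)/2451 = -2620/2451*3 = -2620/817 ≈ -3.2069)
-y*(sqrt(16 - 51) + 54*2) = -(-2620)*(sqrt(16 - 51) + 54*2)/817 = -(-2620)*(sqrt(-35) + 108)/817 = -(-2620)*(I*sqrt(35) + 108)/817 = -(-2620)*(108 + I*sqrt(35))/817 = -(-282960/817 - 2620*I*sqrt(35)/817) = 282960/817 + 2620*I*sqrt(35)/817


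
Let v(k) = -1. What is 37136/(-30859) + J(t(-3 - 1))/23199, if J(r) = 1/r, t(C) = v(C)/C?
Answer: -861394628/715897941 ≈ -1.2032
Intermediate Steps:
t(C) = -1/C
37136/(-30859) + J(t(-3 - 1))/23199 = 37136/(-30859) + 1/(-1/(-3 - 1)*23199) = 37136*(-1/30859) + (1/23199)/(-1/(-4)) = -37136/30859 + (1/23199)/(-1*(-¼)) = -37136/30859 + (1/23199)/(¼) = -37136/30859 + 4*(1/23199) = -37136/30859 + 4/23199 = -861394628/715897941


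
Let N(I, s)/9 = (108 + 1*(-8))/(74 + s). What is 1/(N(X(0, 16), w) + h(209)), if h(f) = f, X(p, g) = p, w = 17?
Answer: 91/19919 ≈ 0.0045685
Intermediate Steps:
N(I, s) = 900/(74 + s) (N(I, s) = 9*((108 + 1*(-8))/(74 + s)) = 9*((108 - 8)/(74 + s)) = 9*(100/(74 + s)) = 900/(74 + s))
1/(N(X(0, 16), w) + h(209)) = 1/(900/(74 + 17) + 209) = 1/(900/91 + 209) = 1/(19919/91) = 91/19919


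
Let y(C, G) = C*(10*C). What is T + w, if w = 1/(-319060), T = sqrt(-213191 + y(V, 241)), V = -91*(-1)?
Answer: -1/319060 + I*sqrt(130381) ≈ -3.1342e-6 + 361.08*I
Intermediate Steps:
V = 91
y(C, G) = 10*C**2
T = I*sqrt(130381) (T = sqrt(-213191 + 10*91**2) = sqrt(-213191 + 10*8281) = sqrt(-213191 + 82810) = sqrt(-130381) = I*sqrt(130381) ≈ 361.08*I)
w = -1/319060 ≈ -3.1342e-6
T + w = I*sqrt(130381) - 1/319060 = -1/319060 + I*sqrt(130381)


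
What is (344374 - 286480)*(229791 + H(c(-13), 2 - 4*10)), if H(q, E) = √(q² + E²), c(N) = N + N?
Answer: 13303520154 + 115788*√530 ≈ 1.3306e+10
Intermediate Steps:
c(N) = 2*N
H(q, E) = √(E² + q²)
(344374 - 286480)*(229791 + H(c(-13), 2 - 4*10)) = (344374 - 286480)*(229791 + √((2 - 4*10)² + (2*(-13))²)) = 57894*(229791 + √((2 - 40)² + (-26)²)) = 57894*(229791 + √((-38)² + 676)) = 57894*(229791 + √(1444 + 676)) = 57894*(229791 + √2120) = 57894*(229791 + 2*√530) = 13303520154 + 115788*√530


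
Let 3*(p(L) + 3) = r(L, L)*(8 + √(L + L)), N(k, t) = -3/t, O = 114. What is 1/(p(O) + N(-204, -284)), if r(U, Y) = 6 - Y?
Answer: 7823348/5667781749 - 645248*√57/1889260583 ≈ -0.0011982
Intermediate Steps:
p(L) = -3 + (6 - L)*(8 + √2*√L)/3 (p(L) = -3 + ((6 - L)*(8 + √(L + L)))/3 = -3 + ((6 - L)*(8 + √(2*L)))/3 = -3 + ((6 - L)*(8 + √2*√L))/3 = -3 + (6 - L)*(8 + √2*√L)/3)
1/(p(O) + N(-204, -284)) = 1/((13 - 8/3*114 + √2*√114*(6 - 1*114)/3) - 3/(-284)) = 1/((13 - 304 + √2*√114*(6 - 114)/3) - 3*(-1/284)) = 1/((13 - 304 + (⅓)*√2*√114*(-108)) + 3/284) = 1/((13 - 304 - 72*√57) + 3/284) = 1/((-291 - 72*√57) + 3/284) = 1/(-82641/284 - 72*√57)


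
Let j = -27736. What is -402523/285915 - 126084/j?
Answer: 6221232233/1982534610 ≈ 3.1380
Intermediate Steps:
-402523/285915 - 126084/j = -402523/285915 - 126084/(-27736) = -402523*1/285915 - 126084*(-1/27736) = -402523/285915 + 31521/6934 = 6221232233/1982534610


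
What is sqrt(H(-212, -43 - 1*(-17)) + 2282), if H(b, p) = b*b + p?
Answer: 20*sqrt(118) ≈ 217.26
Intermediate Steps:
H(b, p) = p + b**2 (H(b, p) = b**2 + p = p + b**2)
sqrt(H(-212, -43 - 1*(-17)) + 2282) = sqrt(((-43 - 1*(-17)) + (-212)**2) + 2282) = sqrt(((-43 + 17) + 44944) + 2282) = sqrt((-26 + 44944) + 2282) = sqrt(44918 + 2282) = sqrt(47200) = 20*sqrt(118)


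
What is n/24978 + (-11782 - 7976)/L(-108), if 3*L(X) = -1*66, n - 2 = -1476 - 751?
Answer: 246733187/274758 ≈ 898.00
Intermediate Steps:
n = -2225 (n = 2 + (-1476 - 751) = 2 - 2227 = -2225)
L(X) = -22 (L(X) = (-1*66)/3 = (⅓)*(-66) = -22)
n/24978 + (-11782 - 7976)/L(-108) = -2225/24978 + (-11782 - 7976)/(-22) = -2225*1/24978 - 19758*(-1/22) = -2225/24978 + 9879/11 = 246733187/274758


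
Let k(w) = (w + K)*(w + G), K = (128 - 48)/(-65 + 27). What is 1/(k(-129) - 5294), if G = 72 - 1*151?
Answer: 19/417542 ≈ 4.5504e-5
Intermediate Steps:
G = -79 (G = 72 - 151 = -79)
K = -40/19 (K = 80/(-38) = 80*(-1/38) = -40/19 ≈ -2.1053)
k(w) = (-79 + w)*(-40/19 + w) (k(w) = (w - 40/19)*(w - 79) = (-40/19 + w)*(-79 + w) = (-79 + w)*(-40/19 + w))
1/(k(-129) - 5294) = 1/((3160/19 + (-129)**2 - 1541/19*(-129)) - 5294) = 1/((3160/19 + 16641 + 198789/19) - 5294) = 1/(518128/19 - 5294) = 1/(417542/19) = 19/417542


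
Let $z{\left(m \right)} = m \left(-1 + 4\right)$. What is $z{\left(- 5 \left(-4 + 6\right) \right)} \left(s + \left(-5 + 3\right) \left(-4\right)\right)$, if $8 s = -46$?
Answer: $- \frac{135}{2} \approx -67.5$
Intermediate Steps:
$s = - \frac{23}{4}$ ($s = \frac{1}{8} \left(-46\right) = - \frac{23}{4} \approx -5.75$)
$z{\left(m \right)} = 3 m$ ($z{\left(m \right)} = m 3 = 3 m$)
$z{\left(- 5 \left(-4 + 6\right) \right)} \left(s + \left(-5 + 3\right) \left(-4\right)\right) = 3 \left(- 5 \left(-4 + 6\right)\right) \left(- \frac{23}{4} + \left(-5 + 3\right) \left(-4\right)\right) = 3 \left(\left(-5\right) 2\right) \left(- \frac{23}{4} - -8\right) = 3 \left(-10\right) \left(- \frac{23}{4} + 8\right) = \left(-30\right) \frac{9}{4} = - \frac{135}{2}$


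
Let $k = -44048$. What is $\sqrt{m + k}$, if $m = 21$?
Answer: $i \sqrt{44027} \approx 209.83 i$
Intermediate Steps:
$\sqrt{m + k} = \sqrt{21 - 44048} = \sqrt{-44027} = i \sqrt{44027}$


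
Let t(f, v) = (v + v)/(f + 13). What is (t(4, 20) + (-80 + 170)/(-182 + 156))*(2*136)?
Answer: -3920/13 ≈ -301.54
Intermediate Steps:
t(f, v) = 2*v/(13 + f) (t(f, v) = (2*v)/(13 + f) = 2*v/(13 + f))
(t(4, 20) + (-80 + 170)/(-182 + 156))*(2*136) = (2*20/(13 + 4) + (-80 + 170)/(-182 + 156))*(2*136) = (2*20/17 + 90/(-26))*272 = (2*20*(1/17) + 90*(-1/26))*272 = (40/17 - 45/13)*272 = -245/221*272 = -3920/13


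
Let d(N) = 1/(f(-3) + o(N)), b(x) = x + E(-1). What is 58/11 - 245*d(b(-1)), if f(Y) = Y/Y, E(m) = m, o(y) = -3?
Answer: 2811/22 ≈ 127.77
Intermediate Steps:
f(Y) = 1
b(x) = -1 + x (b(x) = x - 1 = -1 + x)
d(N) = -½ (d(N) = 1/(1 - 3) = 1/(-2) = -½)
58/11 - 245*d(b(-1)) = 58/11 - 245*(-½) = 58*(1/11) + 245/2 = 58/11 + 245/2 = 2811/22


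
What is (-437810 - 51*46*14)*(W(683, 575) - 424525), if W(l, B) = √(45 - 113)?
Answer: 199804389350 - 941308*I*√17 ≈ 1.998e+11 - 3.8811e+6*I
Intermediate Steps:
W(l, B) = 2*I*√17 (W(l, B) = √(-68) = 2*I*√17)
(-437810 - 51*46*14)*(W(683, 575) - 424525) = (-437810 - 51*46*14)*(2*I*√17 - 424525) = (-437810 - 2346*14)*(-424525 + 2*I*√17) = (-437810 - 32844)*(-424525 + 2*I*√17) = -470654*(-424525 + 2*I*√17) = 199804389350 - 941308*I*√17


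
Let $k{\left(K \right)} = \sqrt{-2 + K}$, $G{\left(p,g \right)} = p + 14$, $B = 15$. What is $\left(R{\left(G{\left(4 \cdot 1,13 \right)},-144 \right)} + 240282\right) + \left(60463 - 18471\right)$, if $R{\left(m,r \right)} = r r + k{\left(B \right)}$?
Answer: $303010 + \sqrt{13} \approx 3.0301 \cdot 10^{5}$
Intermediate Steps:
$G{\left(p,g \right)} = 14 + p$
$R{\left(m,r \right)} = \sqrt{13} + r^{2}$ ($R{\left(m,r \right)} = r r + \sqrt{-2 + 15} = r^{2} + \sqrt{13} = \sqrt{13} + r^{2}$)
$\left(R{\left(G{\left(4 \cdot 1,13 \right)},-144 \right)} + 240282\right) + \left(60463 - 18471\right) = \left(\left(\sqrt{13} + \left(-144\right)^{2}\right) + 240282\right) + \left(60463 - 18471\right) = \left(\left(\sqrt{13} + 20736\right) + 240282\right) + 41992 = \left(\left(20736 + \sqrt{13}\right) + 240282\right) + 41992 = \left(261018 + \sqrt{13}\right) + 41992 = 303010 + \sqrt{13}$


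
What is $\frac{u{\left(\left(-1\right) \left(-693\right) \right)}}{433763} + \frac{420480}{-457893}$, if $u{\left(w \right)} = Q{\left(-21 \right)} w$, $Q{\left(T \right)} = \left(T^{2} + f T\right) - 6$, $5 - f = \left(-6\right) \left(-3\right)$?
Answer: $\frac{427007948}{2006232741} \approx 0.21284$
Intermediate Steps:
$f = -13$ ($f = 5 - \left(-6\right) \left(-3\right) = 5 - 18 = -13$)
$Q{\left(T \right)} = -6 + T^{2} - 13 T$ ($Q{\left(T \right)} = \left(T^{2} - 13 T\right) - 6 = -6 + T^{2} - 13 T$)
$u{\left(w \right)} = 708 w$ ($u{\left(w \right)} = \left(-6 + \left(-21\right)^{2} - -273\right) w = \left(-6 + 441 + 273\right) w = 708 w$)
$\frac{u{\left(\left(-1\right) \left(-693\right) \right)}}{433763} + \frac{420480}{-457893} = \frac{708 \left(\left(-1\right) \left(-693\right)\right)}{433763} + \frac{420480}{-457893} = 708 \cdot 693 \cdot \frac{1}{433763} + 420480 \left(- \frac{1}{457893}\right) = 490644 \cdot \frac{1}{433763} - \frac{46720}{50877} = \frac{44604}{39433} - \frac{46720}{50877} = \frac{427007948}{2006232741}$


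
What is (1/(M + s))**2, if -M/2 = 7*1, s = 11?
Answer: 1/9 ≈ 0.11111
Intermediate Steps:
M = -14 ≈ -14.000
(1/(M + s))**2 = (1/(-14 + 11))**2 = (1/(-3))**2 = (-1/3)**2 = 1/9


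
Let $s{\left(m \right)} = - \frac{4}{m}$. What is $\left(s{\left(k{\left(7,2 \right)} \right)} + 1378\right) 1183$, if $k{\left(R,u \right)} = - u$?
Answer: $1632540$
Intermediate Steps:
$\left(s{\left(k{\left(7,2 \right)} \right)} + 1378\right) 1183 = \left(- \frac{4}{\left(-1\right) 2} + 1378\right) 1183 = \left(- \frac{4}{-2} + 1378\right) 1183 = \left(\left(-4\right) \left(- \frac{1}{2}\right) + 1378\right) 1183 = \left(2 + 1378\right) 1183 = 1380 \cdot 1183 = 1632540$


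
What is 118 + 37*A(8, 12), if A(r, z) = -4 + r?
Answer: 266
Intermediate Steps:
118 + 37*A(8, 12) = 118 + 37*(-4 + 8) = 118 + 37*4 = 118 + 148 = 266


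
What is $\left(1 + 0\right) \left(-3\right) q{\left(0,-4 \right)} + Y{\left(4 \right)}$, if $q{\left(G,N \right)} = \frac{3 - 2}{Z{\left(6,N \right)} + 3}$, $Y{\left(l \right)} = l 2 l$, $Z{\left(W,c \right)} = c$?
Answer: $35$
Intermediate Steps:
$Y{\left(l \right)} = 2 l^{2}$ ($Y{\left(l \right)} = 2 l l = 2 l^{2}$)
$q{\left(G,N \right)} = \frac{1}{3 + N}$ ($q{\left(G,N \right)} = \frac{3 - 2}{N + 3} = 1 \frac{1}{3 + N} = \frac{1}{3 + N}$)
$\left(1 + 0\right) \left(-3\right) q{\left(0,-4 \right)} + Y{\left(4 \right)} = \frac{\left(1 + 0\right) \left(-3\right)}{3 - 4} + 2 \cdot 4^{2} = \frac{1 \left(-3\right)}{-1} + 2 \cdot 16 = \left(-3\right) \left(-1\right) + 32 = 3 + 32 = 35$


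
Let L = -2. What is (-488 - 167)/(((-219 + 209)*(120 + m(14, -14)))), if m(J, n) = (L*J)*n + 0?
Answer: 131/1024 ≈ 0.12793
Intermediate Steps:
m(J, n) = -2*J*n (m(J, n) = (-2*J)*n + 0 = -2*J*n + 0 = -2*J*n)
(-488 - 167)/(((-219 + 209)*(120 + m(14, -14)))) = (-488 - 167)/(((-219 + 209)*(120 - 2*14*(-14)))) = -655/(-10*(120 + 392)) = -655/(-10*512) = -655/(-5120) = -1/5120*(-655) = 131/1024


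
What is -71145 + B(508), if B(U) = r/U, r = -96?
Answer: -9035439/127 ≈ -71145.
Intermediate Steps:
B(U) = -96/U
-71145 + B(508) = -71145 - 96/508 = -71145 - 96*1/508 = -71145 - 24/127 = -9035439/127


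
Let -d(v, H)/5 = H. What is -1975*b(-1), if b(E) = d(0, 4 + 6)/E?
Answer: -98750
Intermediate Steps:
d(v, H) = -5*H
b(E) = -50/E (b(E) = (-5*(4 + 6))/E = (-5*10)/E = -50/E)
-1975*b(-1) = -(-98750)/(-1) = -(-98750)*(-1) = -1975*50 = -98750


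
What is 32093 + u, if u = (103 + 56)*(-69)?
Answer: 21122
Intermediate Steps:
u = -10971 (u = 159*(-69) = -10971)
32093 + u = 32093 - 10971 = 21122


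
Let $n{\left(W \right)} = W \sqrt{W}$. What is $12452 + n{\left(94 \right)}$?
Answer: $12452 + 94 \sqrt{94} \approx 13363.0$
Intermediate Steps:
$n{\left(W \right)} = W^{\frac{3}{2}}$
$12452 + n{\left(94 \right)} = 12452 + 94^{\frac{3}{2}} = 12452 + 94 \sqrt{94}$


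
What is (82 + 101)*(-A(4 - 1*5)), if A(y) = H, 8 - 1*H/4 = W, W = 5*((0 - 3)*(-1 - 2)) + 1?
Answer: 27816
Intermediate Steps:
W = 46 (W = 5*(-3*(-3)) + 1 = 5*9 + 1 = 45 + 1 = 46)
H = -152 (H = 32 - 4*46 = 32 - 184 = -152)
A(y) = -152
(82 + 101)*(-A(4 - 1*5)) = (82 + 101)*(-1*(-152)) = 183*152 = 27816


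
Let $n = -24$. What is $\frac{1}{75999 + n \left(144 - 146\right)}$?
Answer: $\frac{1}{76047} \approx 1.315 \cdot 10^{-5}$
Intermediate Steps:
$\frac{1}{75999 + n \left(144 - 146\right)} = \frac{1}{75999 - 24 \left(144 - 146\right)} = \frac{1}{75999 - -48} = \frac{1}{75999 + 48} = \frac{1}{76047}$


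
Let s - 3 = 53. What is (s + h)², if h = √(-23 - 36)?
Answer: (56 + I*√59)² ≈ 3077.0 + 860.29*I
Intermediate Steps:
s = 56 (s = 3 + 53 = 56)
h = I*√59 (h = √(-59) = I*√59 ≈ 7.6811*I)
(s + h)² = (56 + I*√59)²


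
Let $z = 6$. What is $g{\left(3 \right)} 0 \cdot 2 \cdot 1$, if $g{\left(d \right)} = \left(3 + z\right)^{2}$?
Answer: $0$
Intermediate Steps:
$g{\left(d \right)} = 81$ ($g{\left(d \right)} = \left(3 + 6\right)^{2} = 9^{2} = 81$)
$g{\left(3 \right)} 0 \cdot 2 \cdot 1 = 81 \cdot 0 \cdot 2 \cdot 1 = 81 \cdot 0 \cdot 1 = 0 \cdot 1 = 0$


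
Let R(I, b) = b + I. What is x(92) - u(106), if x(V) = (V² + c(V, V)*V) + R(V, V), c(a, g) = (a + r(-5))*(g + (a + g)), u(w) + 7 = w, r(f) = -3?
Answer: 2268437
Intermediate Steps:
R(I, b) = I + b
u(w) = -7 + w
c(a, g) = (-3 + a)*(a + 2*g) (c(a, g) = (a - 3)*(g + (a + g)) = (-3 + a)*(a + 2*g))
x(V) = V² + 2*V + V*(-9*V + 3*V²) (x(V) = (V² + (V² - 6*V - 3*V + 2*V*V)*V) + (V + V) = (V² + (V² - 6*V - 3*V + 2*V²)*V) + 2*V = (V² + (-9*V + 3*V²)*V) + 2*V = (V² + V*(-9*V + 3*V²)) + 2*V = V² + 2*V + V*(-9*V + 3*V²))
x(92) - u(106) = 92*(2 + 92 + 3*92*(-3 + 92)) - (-7 + 106) = 92*(2 + 92 + 3*92*89) - 1*99 = 92*(2 + 92 + 24564) - 99 = 92*24658 - 99 = 2268536 - 99 = 2268437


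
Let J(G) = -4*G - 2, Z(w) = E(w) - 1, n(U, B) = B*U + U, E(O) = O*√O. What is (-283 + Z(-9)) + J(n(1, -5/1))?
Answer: -270 - 27*I ≈ -270.0 - 27.0*I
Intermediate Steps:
E(O) = O^(3/2)
n(U, B) = U + B*U
Z(w) = -1 + w^(3/2) (Z(w) = w^(3/2) - 1 = -1 + w^(3/2))
J(G) = -2 - 4*G
(-283 + Z(-9)) + J(n(1, -5/1)) = (-283 + (-1 + (-9)^(3/2))) + (-2 - 4*(1 - 5/1)) = (-283 + (-1 - 27*I)) + (-2 - 4*(1 - 5*1)) = (-284 - 27*I) + (-2 - 4*(1 - 5)) = (-284 - 27*I) + (-2 - 4*(-4)) = (-284 - 27*I) + (-2 + 16) = (-284 - 27*I) + 14 = -270 - 27*I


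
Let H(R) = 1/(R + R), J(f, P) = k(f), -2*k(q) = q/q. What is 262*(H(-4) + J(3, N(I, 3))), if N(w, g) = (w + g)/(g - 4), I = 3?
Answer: -655/4 ≈ -163.75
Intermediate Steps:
k(q) = -½ (k(q) = -q/(2*q) = -½*1 = -½)
N(w, g) = (g + w)/(-4 + g)
J(f, P) = -½
H(R) = 1/(2*R)
262*(H(-4) + J(3, N(I, 3))) = 262*((½)/(-4) - ½) = 262*((½)*(-¼) - ½) = 262*(-⅛ - ½) = 262*(-5/8) = -655/4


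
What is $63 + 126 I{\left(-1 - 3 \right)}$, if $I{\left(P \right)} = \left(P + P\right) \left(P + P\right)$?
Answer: $8127$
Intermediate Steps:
$I{\left(P \right)} = 4 P^{2}$ ($I{\left(P \right)} = 2 P 2 P = 4 P^{2}$)
$63 + 126 I{\left(-1 - 3 \right)} = 63 + 126 \cdot 4 \left(-1 - 3\right)^{2} = 63 + 126 \cdot 4 \left(-4\right)^{2} = 63 + 126 \cdot 4 \cdot 16 = 63 + 126 \cdot 64 = 63 + 8064 = 8127$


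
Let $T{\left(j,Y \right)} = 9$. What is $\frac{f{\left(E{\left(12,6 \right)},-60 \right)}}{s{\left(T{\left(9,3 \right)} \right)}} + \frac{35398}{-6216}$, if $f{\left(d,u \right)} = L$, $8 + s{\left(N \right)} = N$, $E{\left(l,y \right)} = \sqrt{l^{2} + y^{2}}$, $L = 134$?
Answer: $\frac{398773}{3108} \approx 128.31$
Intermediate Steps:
$s{\left(N \right)} = -8 + N$
$f{\left(d,u \right)} = 134$
$\frac{f{\left(E{\left(12,6 \right)},-60 \right)}}{s{\left(T{\left(9,3 \right)} \right)}} + \frac{35398}{-6216} = \frac{134}{-8 + 9} + \frac{35398}{-6216} = \frac{134}{1} + 35398 \left(- \frac{1}{6216}\right) = 134 \cdot 1 - \frac{17699}{3108} = 134 - \frac{17699}{3108} = \frac{398773}{3108}$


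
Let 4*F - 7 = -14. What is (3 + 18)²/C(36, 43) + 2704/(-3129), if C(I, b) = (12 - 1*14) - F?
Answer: -5522260/3129 ≈ -1764.9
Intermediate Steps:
F = -7/4 (F = 7/4 + (¼)*(-14) = 7/4 - 7/2 = -7/4 ≈ -1.7500)
C(I, b) = -¼ (C(I, b) = (12 - 1*14) - 1*(-7/4) = (12 - 14) + 7/4 = -2 + 7/4 = -¼)
(3 + 18)²/C(36, 43) + 2704/(-3129) = (3 + 18)²/(-¼) + 2704/(-3129) = 21²*(-4) + 2704*(-1/3129) = 441*(-4) - 2704/3129 = -1764 - 2704/3129 = -5522260/3129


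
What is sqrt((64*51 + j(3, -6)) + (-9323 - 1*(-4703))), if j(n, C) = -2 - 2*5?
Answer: 6*I*sqrt(38) ≈ 36.987*I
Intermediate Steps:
j(n, C) = -12 (j(n, C) = -2 - 10 = -12)
sqrt((64*51 + j(3, -6)) + (-9323 - 1*(-4703))) = sqrt((64*51 - 12) + (-9323 - 1*(-4703))) = sqrt((3264 - 12) + (-9323 + 4703)) = sqrt(3252 - 4620) = sqrt(-1368) = 6*I*sqrt(38)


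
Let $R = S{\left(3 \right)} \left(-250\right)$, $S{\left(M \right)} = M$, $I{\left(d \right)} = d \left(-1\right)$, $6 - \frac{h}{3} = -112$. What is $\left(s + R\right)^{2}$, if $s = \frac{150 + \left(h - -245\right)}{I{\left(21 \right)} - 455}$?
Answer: $\frac{2611925449}{4624} \approx 5.6486 \cdot 10^{5}$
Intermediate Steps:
$h = 354$ ($h = 18 - -336 = 18 + 336 = 354$)
$I{\left(d \right)} = - d$
$s = - \frac{107}{68}$ ($s = \frac{150 + \left(354 - -245\right)}{\left(-1\right) 21 - 455} = \frac{150 + \left(354 + 245\right)}{-21 - 455} = \frac{150 + 599}{-476} = 749 \left(- \frac{1}{476}\right) = - \frac{107}{68} \approx -1.5735$)
$R = -750$ ($R = 3 \left(-250\right) = -750$)
$\left(s + R\right)^{2} = \left(- \frac{107}{68} - 750\right)^{2} = \left(- \frac{51107}{68}\right)^{2} = \frac{2611925449}{4624}$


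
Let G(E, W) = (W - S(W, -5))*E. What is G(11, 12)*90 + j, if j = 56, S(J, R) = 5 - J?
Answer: 18866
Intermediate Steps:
G(E, W) = E*(-5 + 2*W) (G(E, W) = (W - (5 - W))*E = (W + (-5 + W))*E = (-5 + 2*W)*E = E*(-5 + 2*W))
G(11, 12)*90 + j = (11*(-5 + 2*12))*90 + 56 = (11*(-5 + 24))*90 + 56 = (11*19)*90 + 56 = 209*90 + 56 = 18810 + 56 = 18866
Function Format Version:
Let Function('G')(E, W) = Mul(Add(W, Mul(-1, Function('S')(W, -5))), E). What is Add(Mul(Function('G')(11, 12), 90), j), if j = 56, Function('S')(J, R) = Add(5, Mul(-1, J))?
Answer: 18866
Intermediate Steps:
Function('G')(E, W) = Mul(E, Add(-5, Mul(2, W))) (Function('G')(E, W) = Mul(Add(W, Mul(-1, Add(5, Mul(-1, W)))), E) = Mul(Add(W, Add(-5, W)), E) = Mul(Add(-5, Mul(2, W)), E) = Mul(E, Add(-5, Mul(2, W))))
Add(Mul(Function('G')(11, 12), 90), j) = Add(Mul(Mul(11, Add(-5, Mul(2, 12))), 90), 56) = Add(Mul(Mul(11, Add(-5, 24)), 90), 56) = Add(Mul(Mul(11, 19), 90), 56) = Add(Mul(209, 90), 56) = Add(18810, 56) = 18866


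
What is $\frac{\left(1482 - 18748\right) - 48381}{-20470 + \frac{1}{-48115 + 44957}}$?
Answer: $\frac{207313226}{64644261} \approx 3.207$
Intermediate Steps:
$\frac{\left(1482 - 18748\right) - 48381}{-20470 + \frac{1}{-48115 + 44957}} = \frac{-17266 - 48381}{-20470 + \frac{1}{-3158}} = - \frac{65647}{-20470 - \frac{1}{3158}} = - \frac{65647}{- \frac{64644261}{3158}} = \left(-65647\right) \left(- \frac{3158}{64644261}\right) = \frac{207313226}{64644261}$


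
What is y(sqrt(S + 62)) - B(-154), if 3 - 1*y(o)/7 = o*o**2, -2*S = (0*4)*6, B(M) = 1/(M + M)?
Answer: 6469/308 - 434*sqrt(62) ≈ -3396.3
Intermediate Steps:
B(M) = 1/(2*M)
S = 0 (S = -0*4*6/2 = -0*6 = -1/2*0 = 0)
y(o) = 21 - 7*o**3 (y(o) = 21 - 7*o*o**2 = 21 - 7*o**3)
y(sqrt(S + 62)) - B(-154) = (21 - 7*(0 + 62)**(3/2)) - 1/(2*(-154)) = (21 - 7*62*sqrt(62)) - (-1)/(2*154) = (21 - 434*sqrt(62)) - 1*(-1/308) = (21 - 434*sqrt(62)) + 1/308 = 6469/308 - 434*sqrt(62)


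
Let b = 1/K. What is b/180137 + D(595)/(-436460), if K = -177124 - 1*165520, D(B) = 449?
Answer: -1732097848552/1683722528002055 ≈ -0.0010287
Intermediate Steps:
K = -342644 (K = -177124 - 165520 = -342644)
b = -1/342644 (b = 1/(-342644) = -1/342644 ≈ -2.9185e-6)
b/180137 + D(595)/(-436460) = -1/342644/180137 + 449/(-436460) = -1/342644*1/180137 + 449*(-1/436460) = -1/61722862228 - 449/436460 = -1732097848552/1683722528002055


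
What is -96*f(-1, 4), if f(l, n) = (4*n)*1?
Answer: -1536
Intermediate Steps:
f(l, n) = 4*n
-96*f(-1, 4) = -384*4 = -96*16 = -1536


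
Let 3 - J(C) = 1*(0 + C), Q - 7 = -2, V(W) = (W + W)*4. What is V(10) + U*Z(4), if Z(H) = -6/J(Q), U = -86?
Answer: -178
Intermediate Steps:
V(W) = 8*W (V(W) = (2*W)*4 = 8*W)
Q = 5 (Q = 7 - 2 = 5)
J(C) = 3 - C (J(C) = 3 - (0 + C) = 3 - C)
Z(H) = 3 (Z(H) = -6/(3 - 1*5) = -6/(3 - 5) = -6/(-2) = -6*(-½) = 3)
V(10) + U*Z(4) = 8*10 - 86*3 = 80 - 258 = -178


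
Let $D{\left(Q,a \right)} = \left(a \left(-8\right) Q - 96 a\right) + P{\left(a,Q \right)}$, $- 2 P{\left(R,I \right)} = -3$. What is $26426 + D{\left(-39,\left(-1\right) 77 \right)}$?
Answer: $\frac{19591}{2} \approx 9795.5$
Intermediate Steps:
$P{\left(R,I \right)} = \frac{3}{2}$ ($P{\left(R,I \right)} = \left(- \frac{1}{2}\right) \left(-3\right) = \frac{3}{2}$)
$D{\left(Q,a \right)} = \frac{3}{2} - 96 a - 8 Q a$ ($D{\left(Q,a \right)} = \left(a \left(-8\right) Q - 96 a\right) + \frac{3}{2} = \left(- 8 a Q - 96 a\right) + \frac{3}{2} = \left(- 8 Q a - 96 a\right) + \frac{3}{2} = \left(- 96 a - 8 Q a\right) + \frac{3}{2} = \frac{3}{2} - 96 a - 8 Q a$)
$26426 + D{\left(-39,\left(-1\right) 77 \right)} = 26426 - \left(- \frac{3}{2} - \left(-216\right) 77\right) = 26426 - \left(- \frac{14787}{2} + 24024\right) = 26426 + \left(\frac{3}{2} + 7392 - 24024\right) = 26426 - \frac{33261}{2} = \frac{19591}{2}$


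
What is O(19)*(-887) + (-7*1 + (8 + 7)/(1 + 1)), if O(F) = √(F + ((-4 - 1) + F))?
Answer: ½ - 887*√33 ≈ -5094.9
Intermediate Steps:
O(F) = √(-5 + 2*F) (O(F) = √(F + (-5 + F)) = √(-5 + 2*F))
O(19)*(-887) + (-7*1 + (8 + 7)/(1 + 1)) = √(-5 + 2*19)*(-887) + (-7*1 + (8 + 7)/(1 + 1)) = √(-5 + 38)*(-887) + (-7 + 15/2) = √33*(-887) + (-7 + 15*(½)) = -887*√33 + (-7 + 15/2) = -887*√33 + ½ = ½ - 887*√33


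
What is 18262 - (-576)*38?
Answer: 40150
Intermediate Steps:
18262 - (-576)*38 = 18262 - 1*(-21888) = 18262 + 21888 = 40150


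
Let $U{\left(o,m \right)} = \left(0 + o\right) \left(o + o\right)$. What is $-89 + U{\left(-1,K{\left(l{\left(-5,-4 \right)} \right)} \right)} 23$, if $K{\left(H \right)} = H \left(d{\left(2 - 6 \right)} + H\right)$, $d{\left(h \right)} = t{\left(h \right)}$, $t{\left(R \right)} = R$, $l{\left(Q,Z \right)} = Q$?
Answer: $-43$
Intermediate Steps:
$d{\left(h \right)} = h$
$K{\left(H \right)} = H \left(-4 + H\right)$ ($K{\left(H \right)} = H \left(\left(2 - 6\right) + H\right) = H \left(-4 + H\right)$)
$U{\left(o,m \right)} = 2 o^{2}$ ($U{\left(o,m \right)} = o 2 o = 2 o^{2}$)
$-89 + U{\left(-1,K{\left(l{\left(-5,-4 \right)} \right)} \right)} 23 = -89 + 2 \left(-1\right)^{2} \cdot 23 = -89 + 2 \cdot 1 \cdot 23 = -89 + 2 \cdot 23 = -89 + 46 = -43$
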